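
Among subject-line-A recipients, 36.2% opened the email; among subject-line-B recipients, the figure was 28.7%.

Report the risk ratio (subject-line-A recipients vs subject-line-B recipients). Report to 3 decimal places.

RR = 0.3620 / 0.2870 = 1.261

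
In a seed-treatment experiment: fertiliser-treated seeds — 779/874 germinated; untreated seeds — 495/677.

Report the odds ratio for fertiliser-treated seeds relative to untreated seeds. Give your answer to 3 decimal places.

odds, fertiliser-treated seeds = 779/95 = 8.2000
odds, untreated seeds = 495/182 = 2.7198
OR = 8.2000 / 2.7198 = 3.015

3.015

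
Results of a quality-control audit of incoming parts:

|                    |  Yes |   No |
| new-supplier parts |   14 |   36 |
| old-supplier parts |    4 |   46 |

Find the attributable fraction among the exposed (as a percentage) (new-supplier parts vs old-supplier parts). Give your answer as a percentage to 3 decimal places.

risk, new-supplier parts = 14/50 = 0.2800
risk, old-supplier parts = 4/50 = 0.0800
AR% = (0.2800 − 0.0800) / 0.2800 = 0.7143 → 71.429%

71.429%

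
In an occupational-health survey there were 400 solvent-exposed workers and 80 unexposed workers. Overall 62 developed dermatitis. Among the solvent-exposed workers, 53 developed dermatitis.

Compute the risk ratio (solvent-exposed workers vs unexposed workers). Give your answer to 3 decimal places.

solvent-exposed workers without the outcome: 400 − 53 = 347
unexposed workers with the outcome: 62 − 53 = 9
unexposed workers without the outcome: 80 − 9 = 71
risk, solvent-exposed workers = 53/400 = 0.1325
risk, unexposed workers = 9/80 = 0.1125
RR = 0.1325 / 0.1125 = 1.178

RR: 1.178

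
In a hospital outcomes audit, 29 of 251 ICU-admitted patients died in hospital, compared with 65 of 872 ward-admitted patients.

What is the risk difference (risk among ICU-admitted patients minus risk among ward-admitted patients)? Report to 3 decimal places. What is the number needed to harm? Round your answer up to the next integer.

risk, ICU-admitted patients = 29/251 = 0.1155
risk, ward-admitted patients = 65/872 = 0.0745
risk difference = 0.1155 − 0.0745 = 0.041
absolute risk difference = 0.040997
1 / 0.040997 = 24.392 → round up → 25

RD = 0.041; NNH = 25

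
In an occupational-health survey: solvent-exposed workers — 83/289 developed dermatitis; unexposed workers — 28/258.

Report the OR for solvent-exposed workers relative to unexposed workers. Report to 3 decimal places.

OR = (83 × 230) / (206 × 28) = 19090/5768 ≈ 3.310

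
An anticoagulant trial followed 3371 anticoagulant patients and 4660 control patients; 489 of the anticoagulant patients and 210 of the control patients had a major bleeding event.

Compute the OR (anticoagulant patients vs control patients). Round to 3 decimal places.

OR = 3.595

odds, anticoagulant patients = 489/2882 = 0.16967
odds, control patients = 210/4450 = 0.04719
OR = 0.16967 / 0.04719 = 3.595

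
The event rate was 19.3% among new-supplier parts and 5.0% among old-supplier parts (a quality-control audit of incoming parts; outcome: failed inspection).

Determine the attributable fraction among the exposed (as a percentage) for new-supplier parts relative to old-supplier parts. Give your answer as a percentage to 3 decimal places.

AR% = (0.1930 − 0.0500) / 0.1930 = 0.7409 → 74.093%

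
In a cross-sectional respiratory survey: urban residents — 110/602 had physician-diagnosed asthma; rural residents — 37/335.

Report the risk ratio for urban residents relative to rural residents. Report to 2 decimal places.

RR: 1.65

risk, urban residents = 110/602 = 0.1827
risk, rural residents = 37/335 = 0.1104
RR = 0.1827 / 0.1104 = 1.65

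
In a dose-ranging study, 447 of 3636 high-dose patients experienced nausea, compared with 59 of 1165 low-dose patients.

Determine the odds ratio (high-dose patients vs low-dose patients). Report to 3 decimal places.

OR = (447 × 1106) / (3189 × 59) = 494382/188151 ≈ 2.628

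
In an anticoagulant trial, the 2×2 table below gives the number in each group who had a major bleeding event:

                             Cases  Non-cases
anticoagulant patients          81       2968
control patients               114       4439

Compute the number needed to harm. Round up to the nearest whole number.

655

risk, anticoagulant patients = 81/3049 = 0.026566
risk, control patients = 114/4553 = 0.025038
absolute risk difference = 0.001528
1 / 0.001528 = 654.450 → round up → 655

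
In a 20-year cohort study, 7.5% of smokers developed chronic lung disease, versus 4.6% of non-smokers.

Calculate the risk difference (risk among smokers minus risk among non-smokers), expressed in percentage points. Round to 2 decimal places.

2.90

risk difference = 0.07500 − 0.04600 = 0.02900 → 2.90 percentage points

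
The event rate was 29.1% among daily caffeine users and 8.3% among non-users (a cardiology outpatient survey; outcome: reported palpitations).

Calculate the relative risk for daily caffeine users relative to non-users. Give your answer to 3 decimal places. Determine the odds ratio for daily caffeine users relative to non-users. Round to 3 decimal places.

RR = 0.2910 / 0.0830 = 3.506
odds, daily caffeine users = 0.2910/0.7090 = 0.4104
odds, non-users = 0.0830/0.9170 = 0.0905
OR = 0.4104 / 0.0905 = 4.535

RR = 3.506; OR = 4.535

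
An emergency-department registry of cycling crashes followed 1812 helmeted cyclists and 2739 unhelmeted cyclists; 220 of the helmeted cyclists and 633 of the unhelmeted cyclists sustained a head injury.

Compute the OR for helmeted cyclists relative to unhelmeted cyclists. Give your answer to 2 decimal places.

OR = (220 × 2106) / (1592 × 633) = 463320/1007736 ≈ 0.46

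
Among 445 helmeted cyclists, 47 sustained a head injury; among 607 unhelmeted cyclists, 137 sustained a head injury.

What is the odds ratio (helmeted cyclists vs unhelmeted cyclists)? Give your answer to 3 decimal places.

OR = (47 × 470) / (398 × 137) = 22090/54526 ≈ 0.405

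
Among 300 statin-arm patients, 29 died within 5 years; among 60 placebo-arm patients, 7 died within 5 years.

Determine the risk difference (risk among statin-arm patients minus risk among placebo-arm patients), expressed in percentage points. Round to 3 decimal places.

risk, statin-arm patients = 29/300 = 0.0967
risk, placebo-arm patients = 7/60 = 0.1167
risk difference = 0.0967 − 0.1167 = -0.0200 → -2.000 percentage points

RD ≈ -2.000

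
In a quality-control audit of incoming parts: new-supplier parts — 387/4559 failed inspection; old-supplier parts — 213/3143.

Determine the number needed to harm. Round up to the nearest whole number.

risk, new-supplier parts = 387/4559 = 0.084887
risk, old-supplier parts = 213/3143 = 0.067770
absolute risk difference = 0.017117
1 / 0.017117 = 58.421 → round up → 59

NNH: 59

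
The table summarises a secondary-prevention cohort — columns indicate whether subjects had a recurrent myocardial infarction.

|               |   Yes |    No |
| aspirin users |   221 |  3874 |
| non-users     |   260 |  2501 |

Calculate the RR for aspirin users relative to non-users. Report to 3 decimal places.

risk, aspirin users = 221/4095 = 0.0540
risk, non-users = 260/2761 = 0.0942
RR = 0.0540 / 0.0942 = 0.573

0.573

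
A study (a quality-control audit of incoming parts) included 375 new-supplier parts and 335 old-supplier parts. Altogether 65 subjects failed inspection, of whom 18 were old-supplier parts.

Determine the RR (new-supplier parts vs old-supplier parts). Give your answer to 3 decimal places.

new-supplier parts with the outcome: 65 − 18 = 47
new-supplier parts without the outcome: 375 − 47 = 328
old-supplier parts without the outcome: 335 − 18 = 317
risk, new-supplier parts = 47/375 = 0.1253
risk, old-supplier parts = 18/335 = 0.0537
RR = 0.1253 / 0.0537 = 2.333

2.333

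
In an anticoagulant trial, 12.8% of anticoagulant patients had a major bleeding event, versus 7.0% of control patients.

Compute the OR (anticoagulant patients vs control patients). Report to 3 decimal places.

OR ≈ 1.950

odds, anticoagulant patients = 0.1280/0.8720 = 0.1468
odds, control patients = 0.0700/0.9300 = 0.0753
OR = 0.1468 / 0.0753 = 1.950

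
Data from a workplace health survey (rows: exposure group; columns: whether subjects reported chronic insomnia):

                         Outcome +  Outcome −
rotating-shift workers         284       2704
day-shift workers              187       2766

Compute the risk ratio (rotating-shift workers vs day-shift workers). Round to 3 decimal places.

1.501

risk, rotating-shift workers = 284/2988 = 0.0950
risk, day-shift workers = 187/2953 = 0.0633
RR = 0.0950 / 0.0633 = 1.501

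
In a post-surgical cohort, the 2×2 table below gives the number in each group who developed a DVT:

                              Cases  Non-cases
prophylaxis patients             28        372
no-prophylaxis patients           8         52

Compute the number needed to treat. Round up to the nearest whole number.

risk, prophylaxis patients = 28/400 = 0.070000
risk, no-prophylaxis patients = 8/60 = 0.133333
absolute risk difference = 0.063333
1 / 0.063333 = 15.790 → round up → 16

NNT = 16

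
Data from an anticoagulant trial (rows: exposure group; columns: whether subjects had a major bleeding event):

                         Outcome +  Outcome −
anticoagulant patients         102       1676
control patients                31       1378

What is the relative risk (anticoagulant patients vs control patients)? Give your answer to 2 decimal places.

RR: 2.61

risk, anticoagulant patients = 102/1778 = 0.05737
risk, control patients = 31/1409 = 0.02200
RR = 0.05737 / 0.02200 = 2.61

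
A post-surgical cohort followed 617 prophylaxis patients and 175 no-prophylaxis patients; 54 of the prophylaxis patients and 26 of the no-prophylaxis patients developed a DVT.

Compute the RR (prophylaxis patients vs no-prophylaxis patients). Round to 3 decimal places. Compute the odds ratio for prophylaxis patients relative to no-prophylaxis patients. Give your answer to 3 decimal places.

RR = 0.589; OR = 0.550

risk, prophylaxis patients = 54/617 = 0.0875
risk, no-prophylaxis patients = 26/175 = 0.1486
RR = 0.0875 / 0.1486 = 0.589
OR = (54 × 149) / (563 × 26) = 8046/14638 ≈ 0.550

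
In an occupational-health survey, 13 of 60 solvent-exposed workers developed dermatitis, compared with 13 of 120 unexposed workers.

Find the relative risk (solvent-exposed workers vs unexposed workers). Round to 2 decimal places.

risk, solvent-exposed workers = 13/60 = 0.2167
risk, unexposed workers = 13/120 = 0.1083
RR = 0.2167 / 0.1083 = 2.00

2.00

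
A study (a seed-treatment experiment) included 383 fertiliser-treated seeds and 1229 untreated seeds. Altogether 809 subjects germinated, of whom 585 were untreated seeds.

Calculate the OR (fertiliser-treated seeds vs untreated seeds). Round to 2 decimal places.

OR: 1.55

fertiliser-treated seeds with the outcome: 809 − 585 = 224
fertiliser-treated seeds without the outcome: 383 − 224 = 159
untreated seeds without the outcome: 1229 − 585 = 644
OR = (224 × 644) / (159 × 585) = 144256/93015 ≈ 1.55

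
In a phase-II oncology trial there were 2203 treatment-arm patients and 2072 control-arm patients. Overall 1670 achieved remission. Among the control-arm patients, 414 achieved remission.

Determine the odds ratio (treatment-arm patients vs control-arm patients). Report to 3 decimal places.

treatment-arm patients with the outcome: 1670 − 414 = 1256
treatment-arm patients without the outcome: 2203 − 1256 = 947
control-arm patients without the outcome: 2072 − 414 = 1658
OR = (1256 × 1658) / (947 × 414) = 2082448/392058 ≈ 5.312

OR = 5.312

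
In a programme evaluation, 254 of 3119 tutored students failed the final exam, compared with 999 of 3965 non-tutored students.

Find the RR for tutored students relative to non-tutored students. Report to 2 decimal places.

0.32

risk, tutored students = 254/3119 = 0.0814
risk, non-tutored students = 999/3965 = 0.2520
RR = 0.0814 / 0.2520 = 0.32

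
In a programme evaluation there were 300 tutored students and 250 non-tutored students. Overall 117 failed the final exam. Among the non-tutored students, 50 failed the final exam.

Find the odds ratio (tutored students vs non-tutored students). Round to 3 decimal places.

tutored students with the outcome: 117 − 50 = 67
tutored students without the outcome: 300 − 67 = 233
non-tutored students without the outcome: 250 − 50 = 200
odds, tutored students = 67/233 = 0.2876
odds, non-tutored students = 50/200 = 0.2500
OR = 0.2876 / 0.2500 = 1.150

OR = 1.150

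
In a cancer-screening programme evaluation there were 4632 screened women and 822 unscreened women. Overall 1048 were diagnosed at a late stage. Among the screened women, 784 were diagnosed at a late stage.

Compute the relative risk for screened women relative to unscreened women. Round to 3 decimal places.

RR = 0.527

screened women without the outcome: 4632 − 784 = 3848
unscreened women with the outcome: 1048 − 784 = 264
unscreened women without the outcome: 822 − 264 = 558
risk, screened women = 784/4632 = 0.1693
risk, unscreened women = 264/822 = 0.3212
RR = 0.1693 / 0.3212 = 0.527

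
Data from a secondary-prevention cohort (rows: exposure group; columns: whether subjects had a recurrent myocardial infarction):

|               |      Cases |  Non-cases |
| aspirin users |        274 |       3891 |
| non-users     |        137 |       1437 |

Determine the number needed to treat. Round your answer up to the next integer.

NNT: 48

risk, aspirin users = 274/4165 = 0.065786
risk, non-users = 137/1574 = 0.087039
absolute risk difference = 0.021253
1 / 0.021253 = 47.052 → round up → 48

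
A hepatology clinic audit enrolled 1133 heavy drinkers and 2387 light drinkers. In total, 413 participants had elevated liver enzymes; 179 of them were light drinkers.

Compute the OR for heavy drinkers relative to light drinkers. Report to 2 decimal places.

heavy drinkers with the outcome: 413 − 179 = 234
heavy drinkers without the outcome: 1133 − 234 = 899
light drinkers without the outcome: 2387 − 179 = 2208
odds, heavy drinkers = 234/899 = 0.2603
odds, light drinkers = 179/2208 = 0.0811
OR = 0.2603 / 0.0811 = 3.21

OR: 3.21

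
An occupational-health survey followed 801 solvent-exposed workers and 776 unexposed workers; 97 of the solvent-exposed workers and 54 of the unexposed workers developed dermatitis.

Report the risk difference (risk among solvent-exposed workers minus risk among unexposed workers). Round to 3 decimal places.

risk, solvent-exposed workers = 97/801 = 0.1211
risk, unexposed workers = 54/776 = 0.0696
risk difference = 0.1211 − 0.0696 = 0.052

RD = 0.052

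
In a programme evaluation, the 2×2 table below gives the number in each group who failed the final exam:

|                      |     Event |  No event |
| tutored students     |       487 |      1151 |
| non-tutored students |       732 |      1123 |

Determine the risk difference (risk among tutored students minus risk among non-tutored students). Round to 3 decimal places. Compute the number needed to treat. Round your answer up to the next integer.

risk, tutored students = 487/1638 = 0.2973
risk, non-tutored students = 732/1855 = 0.3946
risk difference = 0.2973 − 0.3946 = -0.097
absolute risk difference = 0.097295
1 / 0.097295 = 10.278 → round up → 11

RD = -0.097; NNT = 11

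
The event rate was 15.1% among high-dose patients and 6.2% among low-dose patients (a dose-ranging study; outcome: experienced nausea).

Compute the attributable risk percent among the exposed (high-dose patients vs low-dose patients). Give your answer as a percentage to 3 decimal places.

AR% = (0.1510 − 0.0620) / 0.1510 = 0.5894 → 58.940%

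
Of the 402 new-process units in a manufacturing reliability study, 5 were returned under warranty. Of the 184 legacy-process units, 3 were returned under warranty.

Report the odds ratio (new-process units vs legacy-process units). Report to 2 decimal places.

OR = (5 × 181) / (397 × 3) = 905/1191 ≈ 0.76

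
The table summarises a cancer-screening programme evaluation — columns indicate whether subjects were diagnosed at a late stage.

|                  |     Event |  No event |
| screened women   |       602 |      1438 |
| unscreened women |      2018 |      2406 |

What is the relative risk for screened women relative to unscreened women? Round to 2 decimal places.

risk, screened women = 602/2040 = 0.2951
risk, unscreened women = 2018/4424 = 0.4561
RR = 0.2951 / 0.4561 = 0.65

RR: 0.65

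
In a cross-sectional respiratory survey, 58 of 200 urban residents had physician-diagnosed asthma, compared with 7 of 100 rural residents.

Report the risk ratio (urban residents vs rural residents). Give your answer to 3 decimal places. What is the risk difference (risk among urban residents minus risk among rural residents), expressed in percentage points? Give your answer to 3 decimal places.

risk, urban residents = 58/200 = 0.2900
risk, rural residents = 7/100 = 0.0700
RR = 0.2900 / 0.0700 = 4.143
risk difference = 0.2900 − 0.0700 = 0.2200 → 22.000 percentage points

RR = 4.143; RD = 22.000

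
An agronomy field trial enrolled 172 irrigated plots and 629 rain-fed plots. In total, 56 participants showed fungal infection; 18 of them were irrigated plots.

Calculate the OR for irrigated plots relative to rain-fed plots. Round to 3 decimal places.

irrigated plots without the outcome: 172 − 18 = 154
rain-fed plots with the outcome: 56 − 18 = 38
rain-fed plots without the outcome: 629 − 38 = 591
OR = (18 × 591) / (154 × 38) = 10638/5852 ≈ 1.818

1.818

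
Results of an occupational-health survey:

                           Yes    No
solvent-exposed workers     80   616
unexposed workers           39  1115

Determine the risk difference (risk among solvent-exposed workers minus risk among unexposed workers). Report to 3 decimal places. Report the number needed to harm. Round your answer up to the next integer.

RD = 0.081; NNH = 13

risk, solvent-exposed workers = 80/696 = 0.11494
risk, unexposed workers = 39/1154 = 0.03380
risk difference = 0.11494 − 0.03380 = 0.081
absolute risk difference = 0.081147
1 / 0.081147 = 12.323 → round up → 13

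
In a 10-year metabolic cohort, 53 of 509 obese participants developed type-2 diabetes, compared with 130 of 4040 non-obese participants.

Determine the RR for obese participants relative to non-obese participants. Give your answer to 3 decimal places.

RR: 3.236

risk, obese participants = 53/509 = 0.10413
risk, non-obese participants = 130/4040 = 0.03218
RR = 0.10413 / 0.03218 = 3.236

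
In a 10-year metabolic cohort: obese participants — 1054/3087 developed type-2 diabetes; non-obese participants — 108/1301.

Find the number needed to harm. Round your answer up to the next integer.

risk, obese participants = 1054/3087 = 0.341432
risk, non-obese participants = 108/1301 = 0.083013
absolute risk difference = 0.258419
1 / 0.258419 = 3.870 → round up → 4

4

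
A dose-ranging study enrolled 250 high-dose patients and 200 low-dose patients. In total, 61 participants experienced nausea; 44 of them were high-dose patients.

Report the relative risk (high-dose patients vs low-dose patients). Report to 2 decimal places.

high-dose patients without the outcome: 250 − 44 = 206
low-dose patients with the outcome: 61 − 44 = 17
low-dose patients without the outcome: 200 − 17 = 183
risk, high-dose patients = 44/250 = 0.1760
risk, low-dose patients = 17/200 = 0.0850
RR = 0.1760 / 0.0850 = 2.07

RR ≈ 2.07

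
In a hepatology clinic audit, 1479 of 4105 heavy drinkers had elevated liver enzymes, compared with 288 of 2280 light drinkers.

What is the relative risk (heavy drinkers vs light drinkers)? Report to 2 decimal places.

risk, heavy drinkers = 1479/4105 = 0.3603
risk, light drinkers = 288/2280 = 0.1263
RR = 0.3603 / 0.1263 = 2.85

RR ≈ 2.85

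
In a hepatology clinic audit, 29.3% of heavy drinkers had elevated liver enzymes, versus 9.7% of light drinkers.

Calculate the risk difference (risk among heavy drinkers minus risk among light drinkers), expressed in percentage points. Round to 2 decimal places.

risk difference = 0.2930 − 0.0970 = 0.1960 → 19.60 percentage points

19.60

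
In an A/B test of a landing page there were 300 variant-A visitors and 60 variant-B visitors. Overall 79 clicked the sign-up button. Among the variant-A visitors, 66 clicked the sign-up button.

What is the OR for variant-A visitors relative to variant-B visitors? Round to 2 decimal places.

variant-A visitors without the outcome: 300 − 66 = 234
variant-B visitors with the outcome: 79 − 66 = 13
variant-B visitors without the outcome: 60 − 13 = 47
OR = (66 × 47) / (234 × 13) = 3102/3042 ≈ 1.02

OR: 1.02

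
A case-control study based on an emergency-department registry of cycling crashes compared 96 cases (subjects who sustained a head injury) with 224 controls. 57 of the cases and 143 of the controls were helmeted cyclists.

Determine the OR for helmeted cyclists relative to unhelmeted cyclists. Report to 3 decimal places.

OR = (57 × 81) / (143 × 39) = 4617/5577 ≈ 0.828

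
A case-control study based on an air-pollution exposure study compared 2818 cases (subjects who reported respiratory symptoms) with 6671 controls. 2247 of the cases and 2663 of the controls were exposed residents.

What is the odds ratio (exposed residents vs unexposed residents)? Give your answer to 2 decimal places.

5.92

odds, exposed residents = 2247/2663 = 0.8438
odds, unexposed residents = 571/4008 = 0.1425
OR = 0.8438 / 0.1425 = 5.92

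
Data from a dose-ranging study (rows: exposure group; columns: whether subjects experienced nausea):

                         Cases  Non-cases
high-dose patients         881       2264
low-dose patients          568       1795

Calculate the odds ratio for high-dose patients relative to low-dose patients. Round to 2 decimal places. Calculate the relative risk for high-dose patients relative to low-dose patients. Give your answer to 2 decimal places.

OR = (881 × 1795) / (2264 × 568) = 1581395/1285952 ≈ 1.23
risk, high-dose patients = 881/3145 = 0.2801
risk, low-dose patients = 568/2363 = 0.2404
RR = 0.2801 / 0.2404 = 1.17

OR = 1.23; RR = 1.17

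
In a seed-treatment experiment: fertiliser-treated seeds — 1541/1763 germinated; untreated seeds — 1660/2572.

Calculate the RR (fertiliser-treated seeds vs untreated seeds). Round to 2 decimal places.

risk, fertiliser-treated seeds = 1541/1763 = 0.8741
risk, untreated seeds = 1660/2572 = 0.6454
RR = 0.8741 / 0.6454 = 1.35

RR ≈ 1.35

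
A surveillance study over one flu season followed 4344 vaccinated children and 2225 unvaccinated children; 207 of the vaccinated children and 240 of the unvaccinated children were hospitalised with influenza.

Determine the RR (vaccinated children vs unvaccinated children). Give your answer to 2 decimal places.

RR = 0.44

risk, vaccinated children = 207/4344 = 0.04765
risk, unvaccinated children = 240/2225 = 0.10787
RR = 0.04765 / 0.10787 = 0.44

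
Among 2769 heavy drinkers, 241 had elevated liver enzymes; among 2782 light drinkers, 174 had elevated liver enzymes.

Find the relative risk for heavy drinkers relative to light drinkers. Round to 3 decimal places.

RR ≈ 1.392

risk, heavy drinkers = 241/2769 = 0.0870
risk, light drinkers = 174/2782 = 0.0625
RR = 0.0870 / 0.0625 = 1.392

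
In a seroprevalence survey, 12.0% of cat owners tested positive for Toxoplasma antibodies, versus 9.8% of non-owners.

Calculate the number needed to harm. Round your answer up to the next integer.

absolute risk difference = 0.022000
1 / 0.022000 = 45.455 → round up → 46

NNH: 46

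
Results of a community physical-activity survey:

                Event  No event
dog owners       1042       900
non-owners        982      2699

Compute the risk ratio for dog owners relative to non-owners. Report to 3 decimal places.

risk, dog owners = 1042/1942 = 0.5366
risk, non-owners = 982/3681 = 0.2668
RR = 0.5366 / 0.2668 = 2.011

RR = 2.011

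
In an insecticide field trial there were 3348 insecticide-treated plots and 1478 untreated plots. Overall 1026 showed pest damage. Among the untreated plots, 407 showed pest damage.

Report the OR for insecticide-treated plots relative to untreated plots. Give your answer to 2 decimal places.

insecticide-treated plots with the outcome: 1026 − 407 = 619
insecticide-treated plots without the outcome: 3348 − 619 = 2729
untreated plots without the outcome: 1478 − 407 = 1071
OR = (619 × 1071) / (2729 × 407) = 662949/1110703 ≈ 0.60

OR: 0.60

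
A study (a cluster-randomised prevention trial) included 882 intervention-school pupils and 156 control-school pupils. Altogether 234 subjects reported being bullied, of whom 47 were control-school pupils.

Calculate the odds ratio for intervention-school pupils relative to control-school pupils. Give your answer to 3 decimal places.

intervention-school pupils with the outcome: 234 − 47 = 187
intervention-school pupils without the outcome: 882 − 187 = 695
control-school pupils without the outcome: 156 − 47 = 109
OR = (187 × 109) / (695 × 47) = 20383/32665 ≈ 0.624

OR = 0.624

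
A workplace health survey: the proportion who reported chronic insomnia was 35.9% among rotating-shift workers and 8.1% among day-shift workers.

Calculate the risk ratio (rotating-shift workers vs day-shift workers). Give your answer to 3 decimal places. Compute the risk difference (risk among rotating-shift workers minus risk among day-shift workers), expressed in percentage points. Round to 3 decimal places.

RR = 0.3590 / 0.0810 = 4.432
risk difference = 0.3590 − 0.0810 = 0.2780 → 27.800 percentage points

RR = 4.432; RD = 27.800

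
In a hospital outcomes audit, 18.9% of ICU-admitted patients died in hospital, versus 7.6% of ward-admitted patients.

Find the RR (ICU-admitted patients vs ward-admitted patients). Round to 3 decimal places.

RR = 0.1890 / 0.0760 = 2.487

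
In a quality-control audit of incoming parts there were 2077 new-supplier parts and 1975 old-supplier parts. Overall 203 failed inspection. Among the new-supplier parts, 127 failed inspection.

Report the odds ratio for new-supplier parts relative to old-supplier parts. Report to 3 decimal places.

OR ≈ 1.627

new-supplier parts without the outcome: 2077 − 127 = 1950
old-supplier parts with the outcome: 203 − 127 = 76
old-supplier parts without the outcome: 1975 − 76 = 1899
odds, new-supplier parts = 127/1950 = 0.06513
odds, old-supplier parts = 76/1899 = 0.04002
OR = 0.06513 / 0.04002 = 1.627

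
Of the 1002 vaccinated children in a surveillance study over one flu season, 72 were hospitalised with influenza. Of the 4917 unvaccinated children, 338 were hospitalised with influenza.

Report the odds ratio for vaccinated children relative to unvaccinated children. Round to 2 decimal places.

odds, vaccinated children = 72/930 = 0.0774
odds, unvaccinated children = 338/4579 = 0.0738
OR = 0.0774 / 0.0738 = 1.05

OR: 1.05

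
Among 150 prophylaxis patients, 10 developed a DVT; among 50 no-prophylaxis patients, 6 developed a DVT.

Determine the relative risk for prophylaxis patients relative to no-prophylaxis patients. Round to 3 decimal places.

risk, prophylaxis patients = 10/150 = 0.0667
risk, no-prophylaxis patients = 6/50 = 0.1200
RR = 0.0667 / 0.1200 = 0.556

RR = 0.556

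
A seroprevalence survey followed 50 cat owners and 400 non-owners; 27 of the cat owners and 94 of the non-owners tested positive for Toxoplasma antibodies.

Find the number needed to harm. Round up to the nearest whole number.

NNH = 4

risk, cat owners = 27/50 = 0.540000
risk, non-owners = 94/400 = 0.235000
absolute risk difference = 0.305000
1 / 0.305000 = 3.279 → round up → 4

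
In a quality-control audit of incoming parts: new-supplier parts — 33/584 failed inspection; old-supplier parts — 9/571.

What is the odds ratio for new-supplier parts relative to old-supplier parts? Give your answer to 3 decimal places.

OR = (33 × 562) / (551 × 9) = 18546/4959 ≈ 3.740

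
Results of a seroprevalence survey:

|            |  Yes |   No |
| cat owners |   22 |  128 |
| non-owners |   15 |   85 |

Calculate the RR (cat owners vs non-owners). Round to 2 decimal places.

0.98

risk, cat owners = 22/150 = 0.1467
risk, non-owners = 15/100 = 0.1500
RR = 0.1467 / 0.1500 = 0.98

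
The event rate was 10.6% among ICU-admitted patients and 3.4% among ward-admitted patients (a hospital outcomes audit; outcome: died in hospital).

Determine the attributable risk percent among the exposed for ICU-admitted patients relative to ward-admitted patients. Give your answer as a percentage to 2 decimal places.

AR% = (0.10600 − 0.03400) / 0.10600 = 0.6792 → 67.92%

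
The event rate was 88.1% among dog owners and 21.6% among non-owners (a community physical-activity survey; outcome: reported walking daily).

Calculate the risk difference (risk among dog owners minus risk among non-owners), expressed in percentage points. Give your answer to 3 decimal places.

66.500

risk difference = 0.8810 − 0.2160 = 0.6650 → 66.500 percentage points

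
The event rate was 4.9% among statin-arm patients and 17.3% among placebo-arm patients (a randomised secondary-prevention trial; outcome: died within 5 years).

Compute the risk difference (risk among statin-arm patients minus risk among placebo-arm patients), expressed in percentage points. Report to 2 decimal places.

risk difference = 0.04900 − 0.17300 = -0.12400 → -12.40 percentage points

-12.40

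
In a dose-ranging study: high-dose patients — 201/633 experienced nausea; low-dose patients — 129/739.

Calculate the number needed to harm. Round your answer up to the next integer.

risk, high-dose patients = 201/633 = 0.317536
risk, low-dose patients = 129/739 = 0.174560
absolute risk difference = 0.142975
1 / 0.142975 = 6.994 → round up → 7

7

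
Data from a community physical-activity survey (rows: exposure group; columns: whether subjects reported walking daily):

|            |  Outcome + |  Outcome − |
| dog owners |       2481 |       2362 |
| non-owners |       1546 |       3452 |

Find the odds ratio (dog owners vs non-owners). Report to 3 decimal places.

odds, dog owners = 2481/2362 = 1.0504
odds, non-owners = 1546/3452 = 0.4479
OR = 1.0504 / 0.4479 = 2.345

OR ≈ 2.345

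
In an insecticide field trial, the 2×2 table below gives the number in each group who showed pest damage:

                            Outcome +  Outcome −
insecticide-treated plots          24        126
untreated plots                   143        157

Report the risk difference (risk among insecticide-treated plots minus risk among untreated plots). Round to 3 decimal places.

risk, insecticide-treated plots = 24/150 = 0.1600
risk, untreated plots = 143/300 = 0.4767
risk difference = 0.1600 − 0.4767 = -0.317

-0.317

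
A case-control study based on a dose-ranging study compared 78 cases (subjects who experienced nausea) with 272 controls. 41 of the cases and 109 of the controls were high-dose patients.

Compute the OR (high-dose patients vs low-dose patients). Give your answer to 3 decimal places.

1.657

odds, high-dose patients = 41/109 = 0.3761
odds, low-dose patients = 37/163 = 0.2270
OR = 0.3761 / 0.2270 = 1.657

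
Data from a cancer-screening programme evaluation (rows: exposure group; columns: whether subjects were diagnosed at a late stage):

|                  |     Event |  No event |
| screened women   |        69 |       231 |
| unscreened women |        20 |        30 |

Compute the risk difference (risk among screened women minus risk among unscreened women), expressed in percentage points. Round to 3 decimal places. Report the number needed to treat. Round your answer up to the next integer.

RD = -17.000; NNT = 6

risk, screened women = 69/300 = 0.2300
risk, unscreened women = 20/50 = 0.4000
risk difference = 0.2300 − 0.4000 = -0.1700 → -17.000 percentage points
absolute risk difference = 0.170000
1 / 0.170000 = 5.882 → round up → 6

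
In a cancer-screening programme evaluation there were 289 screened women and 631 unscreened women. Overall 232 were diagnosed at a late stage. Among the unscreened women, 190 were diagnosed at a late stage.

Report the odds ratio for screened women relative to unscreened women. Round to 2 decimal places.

screened women with the outcome: 232 − 190 = 42
screened women without the outcome: 289 − 42 = 247
unscreened women without the outcome: 631 − 190 = 441
odds, screened women = 42/247 = 0.1700
odds, unscreened women = 190/441 = 0.4308
OR = 0.1700 / 0.4308 = 0.39

0.39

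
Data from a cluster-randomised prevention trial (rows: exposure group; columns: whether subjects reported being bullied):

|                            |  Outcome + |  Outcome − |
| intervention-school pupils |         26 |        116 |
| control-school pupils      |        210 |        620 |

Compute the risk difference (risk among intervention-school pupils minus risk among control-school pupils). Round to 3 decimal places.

RD ≈ -0.070

risk, intervention-school pupils = 26/142 = 0.1831
risk, control-school pupils = 210/830 = 0.2530
risk difference = 0.1831 − 0.2530 = -0.070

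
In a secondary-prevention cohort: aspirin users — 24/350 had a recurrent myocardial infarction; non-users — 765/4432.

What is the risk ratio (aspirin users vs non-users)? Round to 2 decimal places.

0.40

risk, aspirin users = 24/350 = 0.0686
risk, non-users = 765/4432 = 0.1726
RR = 0.0686 / 0.1726 = 0.40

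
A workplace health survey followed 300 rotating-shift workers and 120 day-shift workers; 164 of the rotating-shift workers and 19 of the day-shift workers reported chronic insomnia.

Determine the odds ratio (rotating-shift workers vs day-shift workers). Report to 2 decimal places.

odds, rotating-shift workers = 164/136 = 1.2059
odds, day-shift workers = 19/101 = 0.1881
OR = 1.2059 / 0.1881 = 6.41

6.41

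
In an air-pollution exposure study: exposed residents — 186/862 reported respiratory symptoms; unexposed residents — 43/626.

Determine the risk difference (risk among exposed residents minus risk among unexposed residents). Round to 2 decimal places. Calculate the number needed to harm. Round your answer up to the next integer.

RD = 0.15; NNH = 7

risk, exposed residents = 186/862 = 0.2158
risk, unexposed residents = 43/626 = 0.0687
risk difference = 0.2158 − 0.0687 = 0.15
absolute risk difference = 0.147087
1 / 0.147087 = 6.799 → round up → 7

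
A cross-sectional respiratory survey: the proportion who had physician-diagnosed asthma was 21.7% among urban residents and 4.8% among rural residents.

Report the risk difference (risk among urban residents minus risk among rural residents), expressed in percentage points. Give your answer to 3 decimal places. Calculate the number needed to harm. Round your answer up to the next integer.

RD = 16.900; NNH = 6

risk difference = 0.21700 − 0.04800 = 0.16900 → 16.900 percentage points
absolute risk difference = 0.169000
1 / 0.169000 = 5.917 → round up → 6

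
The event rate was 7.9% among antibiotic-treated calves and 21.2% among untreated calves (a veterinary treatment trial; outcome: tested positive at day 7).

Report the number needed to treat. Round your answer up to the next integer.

8

absolute risk difference = 0.133000
1 / 0.133000 = 7.519 → round up → 8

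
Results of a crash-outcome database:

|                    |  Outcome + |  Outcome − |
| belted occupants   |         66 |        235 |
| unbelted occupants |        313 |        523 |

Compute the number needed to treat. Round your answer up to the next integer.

risk, belted occupants = 66/301 = 0.219269
risk, unbelted occupants = 313/836 = 0.374402
absolute risk difference = 0.155133
1 / 0.155133 = 6.446 → round up → 7

7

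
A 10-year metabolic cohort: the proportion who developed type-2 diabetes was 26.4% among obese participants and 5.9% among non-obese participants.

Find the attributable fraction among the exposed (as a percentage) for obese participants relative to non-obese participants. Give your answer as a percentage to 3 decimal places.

AR% = (0.2640 − 0.0590) / 0.2640 = 0.7765 → 77.652%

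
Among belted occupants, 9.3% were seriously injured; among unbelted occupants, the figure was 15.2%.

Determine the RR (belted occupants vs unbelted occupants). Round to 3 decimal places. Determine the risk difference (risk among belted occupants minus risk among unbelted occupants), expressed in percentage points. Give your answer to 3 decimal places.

RR = 0.0930 / 0.1520 = 0.612
risk difference = 0.0930 − 0.1520 = -0.0590 → -5.900 percentage points

RR = 0.612; RD = -5.900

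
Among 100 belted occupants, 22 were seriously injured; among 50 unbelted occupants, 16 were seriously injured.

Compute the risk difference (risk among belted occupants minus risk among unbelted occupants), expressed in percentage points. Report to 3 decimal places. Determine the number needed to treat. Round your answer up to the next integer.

RD = -10.000; NNT = 10

risk, belted occupants = 22/100 = 0.2200
risk, unbelted occupants = 16/50 = 0.3200
risk difference = 0.2200 − 0.3200 = -0.1000 → -10.000 percentage points
absolute risk difference = 0.100000
1 / 0.100000 = 10.000 → round up → 10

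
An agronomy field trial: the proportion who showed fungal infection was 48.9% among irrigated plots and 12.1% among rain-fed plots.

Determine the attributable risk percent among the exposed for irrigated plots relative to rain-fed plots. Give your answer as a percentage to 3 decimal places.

AR% = (0.4890 − 0.1210) / 0.4890 = 0.7526 → 75.256%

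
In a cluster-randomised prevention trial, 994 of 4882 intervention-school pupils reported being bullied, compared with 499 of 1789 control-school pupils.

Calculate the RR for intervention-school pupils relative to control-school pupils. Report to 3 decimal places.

0.730

risk, intervention-school pupils = 994/4882 = 0.2036
risk, control-school pupils = 499/1789 = 0.2789
RR = 0.2036 / 0.2789 = 0.730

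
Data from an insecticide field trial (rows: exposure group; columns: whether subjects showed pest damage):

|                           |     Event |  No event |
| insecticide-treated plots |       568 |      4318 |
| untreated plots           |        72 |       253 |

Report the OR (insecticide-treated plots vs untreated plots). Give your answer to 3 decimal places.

0.462

odds, insecticide-treated plots = 568/4318 = 0.1315
odds, untreated plots = 72/253 = 0.2846
OR = 0.1315 / 0.2846 = 0.462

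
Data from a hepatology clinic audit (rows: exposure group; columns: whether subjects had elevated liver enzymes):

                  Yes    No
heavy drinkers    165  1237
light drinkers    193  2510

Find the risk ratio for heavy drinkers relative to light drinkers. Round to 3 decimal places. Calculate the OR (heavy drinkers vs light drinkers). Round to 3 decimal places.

risk, heavy drinkers = 165/1402 = 0.1177
risk, light drinkers = 193/2703 = 0.0714
RR = 0.1177 / 0.0714 = 1.648
OR = (165 × 2510) / (1237 × 193) = 414150/238741 ≈ 1.735

RR = 1.648; OR = 1.735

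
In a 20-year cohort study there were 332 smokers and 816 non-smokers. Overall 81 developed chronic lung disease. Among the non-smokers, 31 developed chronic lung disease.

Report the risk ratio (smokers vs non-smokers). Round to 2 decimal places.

smokers with the outcome: 81 − 31 = 50
smokers without the outcome: 332 − 50 = 282
non-smokers without the outcome: 816 − 31 = 785
risk, smokers = 50/332 = 0.15060
risk, non-smokers = 31/816 = 0.03799
RR = 0.15060 / 0.03799 = 3.96

3.96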